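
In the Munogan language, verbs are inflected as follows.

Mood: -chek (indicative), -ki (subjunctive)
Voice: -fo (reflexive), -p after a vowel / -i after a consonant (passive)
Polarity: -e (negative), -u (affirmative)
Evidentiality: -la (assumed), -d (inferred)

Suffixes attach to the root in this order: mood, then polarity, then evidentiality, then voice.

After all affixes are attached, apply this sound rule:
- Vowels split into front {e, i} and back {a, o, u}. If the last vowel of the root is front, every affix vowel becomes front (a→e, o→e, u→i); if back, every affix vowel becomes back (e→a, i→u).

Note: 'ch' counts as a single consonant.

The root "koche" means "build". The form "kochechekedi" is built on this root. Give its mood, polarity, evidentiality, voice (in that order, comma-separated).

Segment: koche-chek-e-d-i.
mood: -chek → indicative.
polarity: -e → negative.
evidentiality: -d → inferred.
voice: -p/i → passive.

indicative, negative, inferred, passive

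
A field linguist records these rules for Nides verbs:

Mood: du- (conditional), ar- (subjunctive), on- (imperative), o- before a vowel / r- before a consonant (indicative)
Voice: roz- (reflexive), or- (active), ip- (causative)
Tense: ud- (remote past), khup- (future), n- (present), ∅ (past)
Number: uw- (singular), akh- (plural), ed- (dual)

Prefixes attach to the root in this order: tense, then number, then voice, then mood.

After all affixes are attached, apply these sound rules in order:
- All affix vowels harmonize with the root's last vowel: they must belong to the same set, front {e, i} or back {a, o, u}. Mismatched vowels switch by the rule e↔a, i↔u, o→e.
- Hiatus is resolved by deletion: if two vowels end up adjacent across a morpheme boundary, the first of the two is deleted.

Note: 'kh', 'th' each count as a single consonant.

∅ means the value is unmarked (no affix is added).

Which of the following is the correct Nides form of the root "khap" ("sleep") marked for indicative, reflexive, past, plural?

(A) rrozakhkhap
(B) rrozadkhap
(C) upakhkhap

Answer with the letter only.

A

tense = past: zero marking, form stays khap.
Attach number plural akh- → akhkhap.
Attach voice reflexive roz- → rozakhkhap.
Attach mood indicative r- (before consonant 'r') → rrozakhkhap.
Vowel harmony: no change.
Vowel deletion: no change.
So the correct form is rrozakhkhap, option (A).
(C) upakhkhap is wrong: it uses causative instead of reflexive for voice.
(B) rrozadkhap is wrong: it uses dual instead of plural for number.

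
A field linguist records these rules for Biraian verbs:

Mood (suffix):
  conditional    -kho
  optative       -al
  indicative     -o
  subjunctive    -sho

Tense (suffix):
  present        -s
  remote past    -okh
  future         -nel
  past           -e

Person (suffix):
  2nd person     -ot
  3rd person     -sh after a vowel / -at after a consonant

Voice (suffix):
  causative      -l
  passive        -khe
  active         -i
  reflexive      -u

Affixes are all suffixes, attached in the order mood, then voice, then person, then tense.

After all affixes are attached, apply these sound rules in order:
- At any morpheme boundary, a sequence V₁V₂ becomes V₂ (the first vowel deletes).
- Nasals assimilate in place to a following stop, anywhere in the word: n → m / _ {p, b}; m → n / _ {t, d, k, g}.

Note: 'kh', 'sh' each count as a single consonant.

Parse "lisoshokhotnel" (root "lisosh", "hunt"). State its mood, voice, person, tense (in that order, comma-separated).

Segment: lisosh-o-khe-ot-nel.
mood: -o → indicative.
voice: -khe → passive.
person: -ot → 2nd person.
tense: -nel → future.

indicative, passive, 2nd person, future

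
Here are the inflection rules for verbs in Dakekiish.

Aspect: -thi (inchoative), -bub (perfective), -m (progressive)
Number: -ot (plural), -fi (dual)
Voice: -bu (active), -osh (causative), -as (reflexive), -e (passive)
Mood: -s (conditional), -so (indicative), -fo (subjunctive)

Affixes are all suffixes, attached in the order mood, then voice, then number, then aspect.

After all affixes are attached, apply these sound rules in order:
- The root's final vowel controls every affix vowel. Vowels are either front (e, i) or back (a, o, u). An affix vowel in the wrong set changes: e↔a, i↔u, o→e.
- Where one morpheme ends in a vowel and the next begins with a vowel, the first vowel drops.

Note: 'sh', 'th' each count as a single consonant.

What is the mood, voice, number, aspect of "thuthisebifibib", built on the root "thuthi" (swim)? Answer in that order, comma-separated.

indicative, active, dual, perfective

Segment: thuthi-so-bu-fi-bub.
mood: -so → indicative.
voice: -bu → active.
number: -fi → dual.
aspect: -bub → perfective.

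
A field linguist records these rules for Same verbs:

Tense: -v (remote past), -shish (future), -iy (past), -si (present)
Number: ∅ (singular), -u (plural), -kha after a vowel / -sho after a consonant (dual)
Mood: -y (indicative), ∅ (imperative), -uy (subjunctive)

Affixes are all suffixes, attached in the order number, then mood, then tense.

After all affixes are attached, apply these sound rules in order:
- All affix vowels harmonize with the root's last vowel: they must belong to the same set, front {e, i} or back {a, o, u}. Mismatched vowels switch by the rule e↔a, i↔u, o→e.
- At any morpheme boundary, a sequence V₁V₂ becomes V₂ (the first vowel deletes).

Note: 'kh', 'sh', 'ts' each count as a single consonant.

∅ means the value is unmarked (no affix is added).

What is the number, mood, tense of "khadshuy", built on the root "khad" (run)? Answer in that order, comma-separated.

Segment: khad-sho-iy.
number: -kha/sho → dual.
mood: ∅ → imperative.
tense: -iy → past.

dual, imperative, past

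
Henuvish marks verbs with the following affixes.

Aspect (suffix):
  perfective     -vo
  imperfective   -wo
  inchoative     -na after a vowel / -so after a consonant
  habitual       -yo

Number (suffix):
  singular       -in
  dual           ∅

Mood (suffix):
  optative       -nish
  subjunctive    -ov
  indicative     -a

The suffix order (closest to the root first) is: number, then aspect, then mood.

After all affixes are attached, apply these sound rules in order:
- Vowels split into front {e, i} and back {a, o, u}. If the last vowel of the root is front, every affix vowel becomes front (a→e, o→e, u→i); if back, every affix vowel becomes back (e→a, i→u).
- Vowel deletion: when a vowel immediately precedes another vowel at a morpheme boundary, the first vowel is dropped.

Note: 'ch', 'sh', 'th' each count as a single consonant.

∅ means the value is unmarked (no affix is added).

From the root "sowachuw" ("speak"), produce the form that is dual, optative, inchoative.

sowachuwsonush

number = dual: zero marking, form stays sowachuw.
Attach aspect inchoative -so (after consonant 'w') → sowachuwso.
Attach mood optative -nish → sowachuwsonish.
Apply vowel harmony: sowachuwsonish → sowachuwsonush.
Vowel deletion: no change.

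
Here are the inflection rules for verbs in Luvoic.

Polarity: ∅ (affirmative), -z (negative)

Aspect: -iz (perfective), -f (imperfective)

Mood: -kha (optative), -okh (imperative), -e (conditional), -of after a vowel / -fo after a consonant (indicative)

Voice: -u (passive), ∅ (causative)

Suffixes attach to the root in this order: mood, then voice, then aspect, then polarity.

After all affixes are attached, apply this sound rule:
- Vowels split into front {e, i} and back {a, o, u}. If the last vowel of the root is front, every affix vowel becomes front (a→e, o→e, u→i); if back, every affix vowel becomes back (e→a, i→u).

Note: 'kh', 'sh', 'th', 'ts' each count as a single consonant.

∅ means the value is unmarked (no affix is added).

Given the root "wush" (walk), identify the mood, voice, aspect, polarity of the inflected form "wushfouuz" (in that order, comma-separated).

indicative, passive, perfective, affirmative

Segment: wush-fo-u-iz.
mood: -of/fo → indicative.
voice: -u → passive.
aspect: -iz → perfective.
polarity: ∅ → affirmative.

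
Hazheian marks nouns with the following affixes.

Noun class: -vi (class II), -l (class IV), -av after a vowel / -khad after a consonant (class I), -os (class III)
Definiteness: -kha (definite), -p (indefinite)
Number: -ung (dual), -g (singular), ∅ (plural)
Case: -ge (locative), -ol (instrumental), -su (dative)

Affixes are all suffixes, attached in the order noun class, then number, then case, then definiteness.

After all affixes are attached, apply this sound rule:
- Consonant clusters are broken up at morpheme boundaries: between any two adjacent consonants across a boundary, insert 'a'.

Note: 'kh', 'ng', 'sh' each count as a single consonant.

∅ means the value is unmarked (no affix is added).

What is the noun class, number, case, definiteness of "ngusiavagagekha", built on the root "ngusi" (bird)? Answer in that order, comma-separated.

Segment: ngusi-av-g-ge-kha.
noun class: -av/khad → class I.
number: -g → singular.
case: -ge → locative.
definiteness: -kha → definite.

class I, singular, locative, definite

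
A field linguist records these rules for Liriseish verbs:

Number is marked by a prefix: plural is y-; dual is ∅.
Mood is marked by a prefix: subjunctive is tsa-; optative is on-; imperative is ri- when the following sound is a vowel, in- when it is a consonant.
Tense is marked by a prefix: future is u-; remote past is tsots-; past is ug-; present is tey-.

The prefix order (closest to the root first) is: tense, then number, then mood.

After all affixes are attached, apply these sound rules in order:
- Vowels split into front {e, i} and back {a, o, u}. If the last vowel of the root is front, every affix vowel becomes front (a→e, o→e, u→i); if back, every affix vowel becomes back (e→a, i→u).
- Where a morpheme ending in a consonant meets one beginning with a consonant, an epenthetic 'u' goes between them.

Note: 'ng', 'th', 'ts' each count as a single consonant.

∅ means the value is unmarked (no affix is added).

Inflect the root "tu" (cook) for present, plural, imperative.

unuyutayutu

Attach tense present tey- → teytu.
Attach number plural y- → yteytu.
Attach mood imperative in- (before consonant 'y') → inyteytu.
Apply vowel harmony: inyteytu → unytaytu.
Apply epenthesis: unytaytu → unuyutayutu.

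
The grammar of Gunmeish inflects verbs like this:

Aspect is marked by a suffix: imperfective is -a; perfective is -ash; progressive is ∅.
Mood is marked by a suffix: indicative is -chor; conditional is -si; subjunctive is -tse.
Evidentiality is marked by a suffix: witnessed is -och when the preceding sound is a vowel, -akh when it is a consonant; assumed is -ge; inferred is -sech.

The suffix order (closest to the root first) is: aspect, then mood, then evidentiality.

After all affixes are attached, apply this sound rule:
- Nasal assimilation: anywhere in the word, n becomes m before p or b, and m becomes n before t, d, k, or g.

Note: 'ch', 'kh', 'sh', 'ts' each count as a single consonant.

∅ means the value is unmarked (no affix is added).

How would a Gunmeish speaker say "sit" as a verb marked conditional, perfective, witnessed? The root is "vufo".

Attach aspect perfective -ash → vufoash.
Attach mood conditional -si → vufoashsi.
Attach evidentiality witnessed -och (after vowel 'i') → vufoashsioch.
Nasal assimilation: no change.

vufoashsioch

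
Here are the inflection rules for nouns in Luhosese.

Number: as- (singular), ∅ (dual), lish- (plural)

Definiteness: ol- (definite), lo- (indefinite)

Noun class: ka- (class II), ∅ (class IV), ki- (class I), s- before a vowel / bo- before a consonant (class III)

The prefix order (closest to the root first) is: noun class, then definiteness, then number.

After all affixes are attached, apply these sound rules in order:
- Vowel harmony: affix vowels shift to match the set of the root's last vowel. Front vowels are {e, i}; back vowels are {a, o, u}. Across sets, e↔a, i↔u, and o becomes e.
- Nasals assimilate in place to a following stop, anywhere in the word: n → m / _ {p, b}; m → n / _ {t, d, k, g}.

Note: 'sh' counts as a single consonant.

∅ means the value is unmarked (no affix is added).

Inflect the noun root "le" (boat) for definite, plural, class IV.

lishelle

noun class = class IV: zero marking, form stays le.
Attach definiteness definite ol- → olle.
Attach number plural lish- → lisholle.
Apply vowel harmony: lisholle → lishelle.
Nasal assimilation: no change.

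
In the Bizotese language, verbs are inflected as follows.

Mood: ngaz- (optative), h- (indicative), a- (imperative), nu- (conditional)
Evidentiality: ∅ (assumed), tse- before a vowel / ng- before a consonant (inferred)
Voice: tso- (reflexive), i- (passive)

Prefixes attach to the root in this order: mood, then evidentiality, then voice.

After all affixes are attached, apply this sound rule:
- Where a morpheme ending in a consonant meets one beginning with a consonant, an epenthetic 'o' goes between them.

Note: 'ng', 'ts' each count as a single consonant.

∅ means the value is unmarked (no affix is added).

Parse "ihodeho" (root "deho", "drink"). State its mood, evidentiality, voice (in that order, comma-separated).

indicative, assumed, passive

Segment: i-h-deho.
mood: h- → indicative.
evidentiality: ∅ → assumed.
voice: i- → passive.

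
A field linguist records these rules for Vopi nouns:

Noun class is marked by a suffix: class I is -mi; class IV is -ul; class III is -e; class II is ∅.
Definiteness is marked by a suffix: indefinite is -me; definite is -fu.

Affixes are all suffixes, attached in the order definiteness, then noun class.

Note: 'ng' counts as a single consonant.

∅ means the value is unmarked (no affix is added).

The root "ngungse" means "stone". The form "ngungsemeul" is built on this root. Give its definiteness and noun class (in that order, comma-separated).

indefinite, class IV

Segment: ngungse-me-ul.
definiteness: -me → indefinite.
noun class: -ul → class IV.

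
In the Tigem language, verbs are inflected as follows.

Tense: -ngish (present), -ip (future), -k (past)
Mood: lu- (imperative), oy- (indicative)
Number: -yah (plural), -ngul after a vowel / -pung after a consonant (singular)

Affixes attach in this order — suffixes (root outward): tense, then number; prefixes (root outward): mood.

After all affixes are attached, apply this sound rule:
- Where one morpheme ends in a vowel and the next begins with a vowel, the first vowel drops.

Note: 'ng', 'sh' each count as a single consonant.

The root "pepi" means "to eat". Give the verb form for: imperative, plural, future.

lupepipyah

Attach tense future -ip → pepiip.
Attach mood imperative lu- → lupepiip.
Attach number plural -yah → lupepiipyah.
Apply vowel deletion: lupepiipyah → lupepipyah.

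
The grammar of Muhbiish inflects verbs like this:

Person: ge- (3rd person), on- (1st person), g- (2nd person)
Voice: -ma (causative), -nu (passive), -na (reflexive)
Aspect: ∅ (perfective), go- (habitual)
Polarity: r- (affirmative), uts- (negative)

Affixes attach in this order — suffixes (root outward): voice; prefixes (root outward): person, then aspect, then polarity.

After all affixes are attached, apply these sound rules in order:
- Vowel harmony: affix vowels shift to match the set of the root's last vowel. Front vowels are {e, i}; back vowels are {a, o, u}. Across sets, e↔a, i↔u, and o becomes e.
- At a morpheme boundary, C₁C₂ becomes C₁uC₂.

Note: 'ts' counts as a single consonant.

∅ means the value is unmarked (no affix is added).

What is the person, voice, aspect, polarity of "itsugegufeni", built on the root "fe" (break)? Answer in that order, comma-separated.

Segment: uts-go-g-fe-nu.
person: g- → 2nd person.
voice: -nu → passive.
aspect: go- → habitual.
polarity: uts- → negative.

2nd person, passive, habitual, negative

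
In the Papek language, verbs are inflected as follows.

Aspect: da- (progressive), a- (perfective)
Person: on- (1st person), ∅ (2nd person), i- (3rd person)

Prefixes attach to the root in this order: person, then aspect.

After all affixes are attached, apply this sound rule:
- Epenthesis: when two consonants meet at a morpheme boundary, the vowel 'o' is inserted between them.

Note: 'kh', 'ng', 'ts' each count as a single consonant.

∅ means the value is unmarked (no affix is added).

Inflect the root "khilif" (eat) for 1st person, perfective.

Attach person 1st person on- → onkhilif.
Attach aspect perfective a- → aonkhilif.
Apply epenthesis: aonkhilif → aonokhilif.

aonokhilif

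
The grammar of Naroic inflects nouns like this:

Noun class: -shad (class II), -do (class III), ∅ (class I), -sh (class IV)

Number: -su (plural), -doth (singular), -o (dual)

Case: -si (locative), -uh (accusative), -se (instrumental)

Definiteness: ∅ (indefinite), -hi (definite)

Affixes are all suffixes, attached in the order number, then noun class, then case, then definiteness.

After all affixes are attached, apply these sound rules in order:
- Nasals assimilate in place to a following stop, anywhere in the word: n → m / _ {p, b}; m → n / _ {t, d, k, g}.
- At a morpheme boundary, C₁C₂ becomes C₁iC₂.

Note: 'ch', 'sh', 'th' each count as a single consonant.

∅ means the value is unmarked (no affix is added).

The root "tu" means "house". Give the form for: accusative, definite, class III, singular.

Attach number singular -doth → tudoth.
Attach noun class class III -do → tudothdo.
Attach case accusative -uh → tudothdouh.
Attach definiteness definite -hi → tudothdouhhi.
Nasal assimilation: no change.
Apply epenthesis: tudothdouhhi → tudothidouhihi.

tudothidouhihi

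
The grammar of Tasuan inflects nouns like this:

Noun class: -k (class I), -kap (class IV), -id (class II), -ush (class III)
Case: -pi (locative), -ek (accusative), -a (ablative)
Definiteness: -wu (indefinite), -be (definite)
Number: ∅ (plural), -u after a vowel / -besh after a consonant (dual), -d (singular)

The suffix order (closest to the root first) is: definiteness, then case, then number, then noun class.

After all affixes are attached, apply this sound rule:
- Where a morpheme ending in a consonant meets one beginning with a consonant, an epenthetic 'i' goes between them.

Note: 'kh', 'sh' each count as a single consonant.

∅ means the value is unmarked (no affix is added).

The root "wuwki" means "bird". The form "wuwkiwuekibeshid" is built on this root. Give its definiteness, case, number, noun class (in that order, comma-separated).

indefinite, accusative, dual, class II

Segment: wuwki-wu-ek-besh-id.
definiteness: -wu → indefinite.
case: -ek → accusative.
number: -u/besh → dual.
noun class: -id → class II.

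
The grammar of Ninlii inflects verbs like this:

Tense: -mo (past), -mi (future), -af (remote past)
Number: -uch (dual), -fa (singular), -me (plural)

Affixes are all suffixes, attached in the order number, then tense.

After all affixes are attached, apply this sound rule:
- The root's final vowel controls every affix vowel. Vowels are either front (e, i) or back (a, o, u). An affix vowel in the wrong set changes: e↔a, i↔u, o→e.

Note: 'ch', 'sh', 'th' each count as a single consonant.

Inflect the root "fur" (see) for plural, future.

furmamu

Attach number plural -me → furme.
Attach tense future -mi → furmemi.
Apply vowel harmony: furmemi → furmamu.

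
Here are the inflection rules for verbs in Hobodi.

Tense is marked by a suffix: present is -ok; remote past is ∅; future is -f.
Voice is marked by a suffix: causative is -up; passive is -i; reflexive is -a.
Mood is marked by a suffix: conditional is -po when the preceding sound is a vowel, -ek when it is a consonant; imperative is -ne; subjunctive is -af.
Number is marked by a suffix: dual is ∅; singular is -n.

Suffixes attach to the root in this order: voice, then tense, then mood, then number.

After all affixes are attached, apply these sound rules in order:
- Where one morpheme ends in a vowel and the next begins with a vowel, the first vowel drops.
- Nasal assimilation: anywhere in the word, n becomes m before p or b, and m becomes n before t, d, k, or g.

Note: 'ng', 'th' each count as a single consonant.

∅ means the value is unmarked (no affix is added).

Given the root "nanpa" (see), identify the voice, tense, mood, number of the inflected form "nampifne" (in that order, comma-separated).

passive, future, imperative, dual

Segment: nanpa-i-f-ne.
voice: -i → passive.
tense: -f → future.
mood: -ne → imperative.
number: ∅ → dual.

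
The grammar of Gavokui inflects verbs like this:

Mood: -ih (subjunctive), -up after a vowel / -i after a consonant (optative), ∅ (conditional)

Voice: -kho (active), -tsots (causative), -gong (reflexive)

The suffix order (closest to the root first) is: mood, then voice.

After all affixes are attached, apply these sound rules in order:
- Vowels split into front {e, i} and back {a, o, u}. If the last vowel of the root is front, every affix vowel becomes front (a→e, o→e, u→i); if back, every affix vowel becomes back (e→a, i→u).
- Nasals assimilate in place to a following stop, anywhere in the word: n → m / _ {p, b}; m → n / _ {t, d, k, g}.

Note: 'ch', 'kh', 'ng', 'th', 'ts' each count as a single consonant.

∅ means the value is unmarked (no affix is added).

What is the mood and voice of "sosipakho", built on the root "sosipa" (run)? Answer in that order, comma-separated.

Segment: sosipa-kho.
mood: ∅ → conditional.
voice: -kho → active.

conditional, active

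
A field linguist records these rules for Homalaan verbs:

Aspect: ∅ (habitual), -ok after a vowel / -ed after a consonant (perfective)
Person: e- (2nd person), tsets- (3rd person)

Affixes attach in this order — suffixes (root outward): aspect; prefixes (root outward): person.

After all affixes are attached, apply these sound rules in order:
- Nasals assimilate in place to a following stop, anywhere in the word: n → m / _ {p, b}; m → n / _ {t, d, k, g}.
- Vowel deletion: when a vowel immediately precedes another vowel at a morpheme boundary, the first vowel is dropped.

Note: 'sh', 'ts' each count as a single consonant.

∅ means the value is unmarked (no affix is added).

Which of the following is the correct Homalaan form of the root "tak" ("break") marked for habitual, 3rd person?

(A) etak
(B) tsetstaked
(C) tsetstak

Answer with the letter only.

Attach person 3rd person tsets- → tsetstak.
aspect = habitual: zero marking, form stays tsetstak.
Nasal assimilation: no change.
Vowel deletion: no change.
So the correct form is tsetstak, option (C).
(B) tsetstaked is wrong: it uses perfective instead of habitual for aspect.
(A) etak is wrong: it uses 2nd person instead of 3rd person for person.

C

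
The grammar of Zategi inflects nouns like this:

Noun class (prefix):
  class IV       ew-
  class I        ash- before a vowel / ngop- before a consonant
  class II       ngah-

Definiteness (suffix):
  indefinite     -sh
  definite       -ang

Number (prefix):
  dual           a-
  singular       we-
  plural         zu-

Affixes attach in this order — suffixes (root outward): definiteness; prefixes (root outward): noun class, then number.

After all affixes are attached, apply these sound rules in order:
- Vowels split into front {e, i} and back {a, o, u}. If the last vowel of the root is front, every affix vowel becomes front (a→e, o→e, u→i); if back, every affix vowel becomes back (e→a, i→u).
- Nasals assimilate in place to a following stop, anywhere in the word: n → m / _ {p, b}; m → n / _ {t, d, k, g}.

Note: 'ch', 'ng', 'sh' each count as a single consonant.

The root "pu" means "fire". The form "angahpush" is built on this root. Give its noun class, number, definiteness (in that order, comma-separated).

class II, dual, indefinite

Segment: a-ngah-pu-sh.
noun class: ngah- → class II.
number: a- → dual.
definiteness: -sh → indefinite.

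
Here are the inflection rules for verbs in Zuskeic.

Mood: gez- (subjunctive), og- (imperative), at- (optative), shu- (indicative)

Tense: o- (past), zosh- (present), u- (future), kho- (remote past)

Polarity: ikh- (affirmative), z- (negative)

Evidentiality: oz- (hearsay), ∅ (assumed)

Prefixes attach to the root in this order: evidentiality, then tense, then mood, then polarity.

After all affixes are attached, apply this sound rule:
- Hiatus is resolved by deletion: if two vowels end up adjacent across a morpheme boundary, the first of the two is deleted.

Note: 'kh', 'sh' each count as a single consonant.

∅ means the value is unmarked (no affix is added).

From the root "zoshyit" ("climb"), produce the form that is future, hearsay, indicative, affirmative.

ikhshozzoshyit

Attach evidentiality hearsay oz- → ozzoshyit.
Attach tense future u- → uozzoshyit.
Attach mood indicative shu- → shuuozzoshyit.
Attach polarity affirmative ikh- → ikhshuuozzoshyit.
Apply vowel deletion: ikhshuuozzoshyit → ikhshozzoshyit.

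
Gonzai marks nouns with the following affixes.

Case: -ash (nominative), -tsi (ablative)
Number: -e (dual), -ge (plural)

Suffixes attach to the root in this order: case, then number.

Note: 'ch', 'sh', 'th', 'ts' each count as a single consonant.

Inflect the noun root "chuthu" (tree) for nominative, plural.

Attach case nominative -ash → chuthuash.
Attach number plural -ge → chuthuashge.

chuthuashge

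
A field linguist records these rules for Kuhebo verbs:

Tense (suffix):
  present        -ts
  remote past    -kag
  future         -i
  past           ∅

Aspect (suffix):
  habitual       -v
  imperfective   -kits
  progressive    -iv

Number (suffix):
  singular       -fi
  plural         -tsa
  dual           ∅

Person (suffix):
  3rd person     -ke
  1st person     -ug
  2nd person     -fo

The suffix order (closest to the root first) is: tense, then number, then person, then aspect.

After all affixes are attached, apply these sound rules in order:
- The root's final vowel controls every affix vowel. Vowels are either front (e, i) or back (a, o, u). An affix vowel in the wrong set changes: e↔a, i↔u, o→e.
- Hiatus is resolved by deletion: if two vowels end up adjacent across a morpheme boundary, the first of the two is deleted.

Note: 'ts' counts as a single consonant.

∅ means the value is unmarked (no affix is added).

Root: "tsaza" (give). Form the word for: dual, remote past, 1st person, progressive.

tsazakaguguv

Attach tense remote past -kag → tsazakag.
number = dual: zero marking, form stays tsazakag.
Attach person 1st person -ug → tsazakagug.
Attach aspect progressive -iv → tsazakagugiv.
Apply vowel harmony: tsazakagugiv → tsazakaguguv.
Vowel deletion: no change.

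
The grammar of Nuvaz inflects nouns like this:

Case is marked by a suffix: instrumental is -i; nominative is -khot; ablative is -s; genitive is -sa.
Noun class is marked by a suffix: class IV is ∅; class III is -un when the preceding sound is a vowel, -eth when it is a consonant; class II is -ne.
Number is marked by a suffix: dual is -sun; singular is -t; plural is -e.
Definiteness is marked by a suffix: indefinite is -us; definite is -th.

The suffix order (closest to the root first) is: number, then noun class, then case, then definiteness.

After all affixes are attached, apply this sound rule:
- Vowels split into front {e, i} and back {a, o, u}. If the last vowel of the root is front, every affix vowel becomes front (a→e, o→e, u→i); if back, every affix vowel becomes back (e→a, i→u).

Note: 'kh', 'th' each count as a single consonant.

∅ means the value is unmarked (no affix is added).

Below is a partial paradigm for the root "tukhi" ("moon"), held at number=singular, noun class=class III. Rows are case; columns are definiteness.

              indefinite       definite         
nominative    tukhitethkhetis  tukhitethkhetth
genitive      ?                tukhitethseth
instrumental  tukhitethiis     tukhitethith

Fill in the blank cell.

Attach number singular -t → tukhit.
Attach noun class class III -eth (after consonant 't') → tukhiteth.
Attach case genitive -sa → tukhitethsa.
Attach definiteness indefinite -us → tukhitethsaus.
Apply vowel harmony: tukhitethsaus → tukhitethseis.

tukhitethseis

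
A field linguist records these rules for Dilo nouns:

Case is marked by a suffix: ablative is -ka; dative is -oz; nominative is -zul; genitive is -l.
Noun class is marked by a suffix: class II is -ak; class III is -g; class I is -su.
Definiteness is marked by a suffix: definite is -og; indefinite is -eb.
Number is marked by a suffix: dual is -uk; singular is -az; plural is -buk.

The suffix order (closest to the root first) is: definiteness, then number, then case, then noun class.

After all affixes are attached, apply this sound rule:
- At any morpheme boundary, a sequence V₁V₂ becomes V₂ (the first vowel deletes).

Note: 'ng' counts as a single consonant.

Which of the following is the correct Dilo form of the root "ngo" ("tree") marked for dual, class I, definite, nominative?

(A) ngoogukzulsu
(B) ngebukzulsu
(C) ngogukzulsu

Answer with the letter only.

C

Attach definiteness definite -og → ngoog.
Attach number dual -uk → ngooguk.
Attach case nominative -zul → ngoogukzul.
Attach noun class class I -su → ngoogukzulsu.
Apply vowel deletion: ngoogukzulsu → ngogukzulsu.
So the correct form is ngogukzulsu, option (C).
(B) ngebukzulsu is wrong: it uses indefinite instead of definite for definiteness.
(A) ngoogukzulsu is wrong: it fails to apply the sound rule(s).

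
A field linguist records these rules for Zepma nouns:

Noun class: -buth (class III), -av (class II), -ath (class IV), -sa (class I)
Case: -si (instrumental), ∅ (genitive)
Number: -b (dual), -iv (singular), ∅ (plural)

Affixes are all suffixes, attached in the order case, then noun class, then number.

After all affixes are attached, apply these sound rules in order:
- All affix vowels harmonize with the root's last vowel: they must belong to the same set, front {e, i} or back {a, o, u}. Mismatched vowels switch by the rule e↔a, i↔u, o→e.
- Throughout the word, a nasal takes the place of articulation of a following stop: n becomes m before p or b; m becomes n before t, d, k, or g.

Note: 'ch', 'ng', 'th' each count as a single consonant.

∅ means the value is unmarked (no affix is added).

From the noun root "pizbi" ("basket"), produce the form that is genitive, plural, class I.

pizbise

case = genitive: zero marking, form stays pizbi.
Attach noun class class I -sa → pizbisa.
number = plural: zero marking, form stays pizbisa.
Apply vowel harmony: pizbisa → pizbise.
Nasal assimilation: no change.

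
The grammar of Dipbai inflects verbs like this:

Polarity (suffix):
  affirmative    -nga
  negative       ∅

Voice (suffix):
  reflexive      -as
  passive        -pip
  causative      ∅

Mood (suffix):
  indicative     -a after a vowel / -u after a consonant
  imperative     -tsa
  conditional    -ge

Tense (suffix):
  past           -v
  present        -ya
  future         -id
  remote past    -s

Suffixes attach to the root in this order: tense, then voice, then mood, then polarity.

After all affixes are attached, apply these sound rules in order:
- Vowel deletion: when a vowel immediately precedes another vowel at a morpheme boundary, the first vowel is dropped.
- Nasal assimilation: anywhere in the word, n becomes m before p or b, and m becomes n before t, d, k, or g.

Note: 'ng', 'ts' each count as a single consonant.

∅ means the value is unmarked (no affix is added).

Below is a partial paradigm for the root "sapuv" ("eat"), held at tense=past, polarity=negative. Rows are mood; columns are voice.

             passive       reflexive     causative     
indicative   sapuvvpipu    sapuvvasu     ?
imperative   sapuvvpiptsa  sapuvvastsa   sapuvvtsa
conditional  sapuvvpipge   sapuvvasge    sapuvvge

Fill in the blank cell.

sapuvvu

Attach tense past -v → sapuvv.
voice = causative: zero marking, form stays sapuvv.
Attach mood indicative -u (after consonant 'v') → sapuvvu.
polarity = negative: zero marking, form stays sapuvvu.
Vowel deletion: no change.
Nasal assimilation: no change.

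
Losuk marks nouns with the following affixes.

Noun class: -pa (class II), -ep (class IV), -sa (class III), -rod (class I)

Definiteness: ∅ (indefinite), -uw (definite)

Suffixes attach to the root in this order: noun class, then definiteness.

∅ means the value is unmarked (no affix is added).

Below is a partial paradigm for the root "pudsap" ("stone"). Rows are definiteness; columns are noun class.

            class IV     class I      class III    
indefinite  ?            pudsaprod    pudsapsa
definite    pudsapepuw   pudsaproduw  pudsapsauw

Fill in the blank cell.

Attach noun class class IV -ep → pudsapep.
definiteness = indefinite: zero marking, form stays pudsapep.

pudsapep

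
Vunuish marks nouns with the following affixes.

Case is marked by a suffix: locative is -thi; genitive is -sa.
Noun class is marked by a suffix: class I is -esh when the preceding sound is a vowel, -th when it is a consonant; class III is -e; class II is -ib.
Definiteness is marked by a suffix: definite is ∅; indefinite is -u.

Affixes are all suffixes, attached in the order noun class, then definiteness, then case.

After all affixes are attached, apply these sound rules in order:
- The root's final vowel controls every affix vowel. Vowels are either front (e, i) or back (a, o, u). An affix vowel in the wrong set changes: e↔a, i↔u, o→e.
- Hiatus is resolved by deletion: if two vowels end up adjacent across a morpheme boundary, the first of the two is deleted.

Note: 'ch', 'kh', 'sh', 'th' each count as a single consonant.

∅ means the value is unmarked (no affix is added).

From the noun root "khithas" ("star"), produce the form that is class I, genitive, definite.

khithasthsa

Attach noun class class I -th (after consonant 's') → khithasth.
definiteness = definite: zero marking, form stays khithasth.
Attach case genitive -sa → khithasthsa.
Vowel harmony: no change.
Vowel deletion: no change.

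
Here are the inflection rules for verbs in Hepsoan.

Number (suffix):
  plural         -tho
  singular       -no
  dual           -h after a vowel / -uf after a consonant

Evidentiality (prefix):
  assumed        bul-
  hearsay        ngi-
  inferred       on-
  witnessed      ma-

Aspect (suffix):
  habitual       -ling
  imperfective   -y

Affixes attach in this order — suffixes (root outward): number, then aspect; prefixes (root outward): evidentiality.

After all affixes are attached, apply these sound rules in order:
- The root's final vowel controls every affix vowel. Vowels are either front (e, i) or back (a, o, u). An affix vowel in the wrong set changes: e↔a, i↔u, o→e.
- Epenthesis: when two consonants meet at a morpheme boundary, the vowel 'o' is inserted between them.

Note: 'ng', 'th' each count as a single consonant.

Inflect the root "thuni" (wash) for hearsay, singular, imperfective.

ngithuniney

Attach evidentiality hearsay ngi- → ngithuni.
Attach number singular -no → ngithunino.
Attach aspect imperfective -y → ngithuninoy.
Apply vowel harmony: ngithuninoy → ngithuniney.
Epenthesis: no change.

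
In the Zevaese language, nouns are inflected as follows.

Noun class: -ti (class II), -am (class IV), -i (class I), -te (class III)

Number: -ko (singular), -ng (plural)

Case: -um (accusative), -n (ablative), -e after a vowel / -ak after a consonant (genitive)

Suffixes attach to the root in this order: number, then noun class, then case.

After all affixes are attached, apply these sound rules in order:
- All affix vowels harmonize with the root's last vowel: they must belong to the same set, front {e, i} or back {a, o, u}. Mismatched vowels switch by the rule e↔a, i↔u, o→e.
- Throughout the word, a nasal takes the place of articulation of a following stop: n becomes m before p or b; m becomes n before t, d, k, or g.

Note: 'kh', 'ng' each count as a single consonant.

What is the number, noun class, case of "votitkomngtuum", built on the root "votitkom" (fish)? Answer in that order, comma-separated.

Segment: votitkom-ng-ti-um.
number: -ng → plural.
noun class: -ti → class II.
case: -um → accusative.

plural, class II, accusative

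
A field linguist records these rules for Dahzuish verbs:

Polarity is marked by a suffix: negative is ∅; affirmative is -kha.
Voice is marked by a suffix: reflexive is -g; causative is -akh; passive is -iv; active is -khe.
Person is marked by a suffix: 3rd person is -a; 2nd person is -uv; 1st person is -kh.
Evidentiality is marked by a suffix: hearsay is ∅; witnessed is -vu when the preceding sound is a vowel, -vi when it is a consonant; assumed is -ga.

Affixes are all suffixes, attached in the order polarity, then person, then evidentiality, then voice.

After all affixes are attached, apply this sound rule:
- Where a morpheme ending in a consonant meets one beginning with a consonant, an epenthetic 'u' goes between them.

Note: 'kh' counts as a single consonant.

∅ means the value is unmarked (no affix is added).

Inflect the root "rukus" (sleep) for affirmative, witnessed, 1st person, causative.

rukusukhakhuviakh

Attach polarity affirmative -kha → rukuskha.
Attach person 1st person -kh → rukuskhakh.
Attach evidentiality witnessed -vi (after consonant 'kh') → rukuskhakhvi.
Attach voice causative -akh → rukuskhakhviakh.
Apply epenthesis: rukuskhakhviakh → rukusukhakhuviakh.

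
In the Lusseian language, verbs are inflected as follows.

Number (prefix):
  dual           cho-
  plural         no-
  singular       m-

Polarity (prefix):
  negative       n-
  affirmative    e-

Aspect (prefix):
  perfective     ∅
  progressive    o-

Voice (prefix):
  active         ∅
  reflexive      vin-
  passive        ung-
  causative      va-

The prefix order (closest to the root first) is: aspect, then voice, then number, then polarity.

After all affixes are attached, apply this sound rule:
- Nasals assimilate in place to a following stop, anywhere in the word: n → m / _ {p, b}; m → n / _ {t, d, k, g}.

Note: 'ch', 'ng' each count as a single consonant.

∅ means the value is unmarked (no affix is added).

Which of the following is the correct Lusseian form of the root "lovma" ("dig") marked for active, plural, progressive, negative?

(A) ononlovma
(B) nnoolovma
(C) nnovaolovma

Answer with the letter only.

Attach aspect progressive o- → olovma.
voice = active: zero marking, form stays olovma.
Attach number plural no- → noolovma.
Attach polarity negative n- → nnoolovma.
Nasal assimilation: no change.
So the correct form is nnoolovma, option (B).
(A) ononlovma is wrong: it has the affixes in the wrong order.
(C) nnovaolovma is wrong: it uses causative instead of active for voice.

B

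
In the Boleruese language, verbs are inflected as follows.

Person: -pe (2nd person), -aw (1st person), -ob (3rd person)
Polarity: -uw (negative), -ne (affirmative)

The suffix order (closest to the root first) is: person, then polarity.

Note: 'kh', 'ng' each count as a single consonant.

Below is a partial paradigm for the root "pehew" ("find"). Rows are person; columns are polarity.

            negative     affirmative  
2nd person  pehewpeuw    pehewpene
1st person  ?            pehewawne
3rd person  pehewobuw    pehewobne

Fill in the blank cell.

Attach person 1st person -aw → pehewaw.
Attach polarity negative -uw → pehewawuw.

pehewawuw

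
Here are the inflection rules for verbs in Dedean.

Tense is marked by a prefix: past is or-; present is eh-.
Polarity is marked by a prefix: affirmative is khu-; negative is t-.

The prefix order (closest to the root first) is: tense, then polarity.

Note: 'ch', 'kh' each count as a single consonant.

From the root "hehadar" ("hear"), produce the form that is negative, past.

torhehadar

Attach tense past or- → orhehadar.
Attach polarity negative t- → torhehadar.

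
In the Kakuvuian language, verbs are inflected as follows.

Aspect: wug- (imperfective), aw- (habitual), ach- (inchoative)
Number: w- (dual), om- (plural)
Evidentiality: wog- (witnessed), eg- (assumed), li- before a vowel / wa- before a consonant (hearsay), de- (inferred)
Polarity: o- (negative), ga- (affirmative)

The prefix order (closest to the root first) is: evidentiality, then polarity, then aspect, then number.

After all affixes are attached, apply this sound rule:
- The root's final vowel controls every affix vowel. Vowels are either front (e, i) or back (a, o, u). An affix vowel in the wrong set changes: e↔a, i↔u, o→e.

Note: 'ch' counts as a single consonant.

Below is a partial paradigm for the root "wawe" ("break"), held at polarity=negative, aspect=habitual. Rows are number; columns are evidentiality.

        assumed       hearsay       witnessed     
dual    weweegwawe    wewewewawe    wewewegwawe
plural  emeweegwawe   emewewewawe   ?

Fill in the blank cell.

emewewegwawe

Attach evidentiality witnessed wog- → wogwawe.
Attach polarity negative o- → owogwawe.
Attach aspect habitual aw- → awowogwawe.
Attach number plural om- → omawowogwawe.
Apply vowel harmony: omawowogwawe → emewewegwawe.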